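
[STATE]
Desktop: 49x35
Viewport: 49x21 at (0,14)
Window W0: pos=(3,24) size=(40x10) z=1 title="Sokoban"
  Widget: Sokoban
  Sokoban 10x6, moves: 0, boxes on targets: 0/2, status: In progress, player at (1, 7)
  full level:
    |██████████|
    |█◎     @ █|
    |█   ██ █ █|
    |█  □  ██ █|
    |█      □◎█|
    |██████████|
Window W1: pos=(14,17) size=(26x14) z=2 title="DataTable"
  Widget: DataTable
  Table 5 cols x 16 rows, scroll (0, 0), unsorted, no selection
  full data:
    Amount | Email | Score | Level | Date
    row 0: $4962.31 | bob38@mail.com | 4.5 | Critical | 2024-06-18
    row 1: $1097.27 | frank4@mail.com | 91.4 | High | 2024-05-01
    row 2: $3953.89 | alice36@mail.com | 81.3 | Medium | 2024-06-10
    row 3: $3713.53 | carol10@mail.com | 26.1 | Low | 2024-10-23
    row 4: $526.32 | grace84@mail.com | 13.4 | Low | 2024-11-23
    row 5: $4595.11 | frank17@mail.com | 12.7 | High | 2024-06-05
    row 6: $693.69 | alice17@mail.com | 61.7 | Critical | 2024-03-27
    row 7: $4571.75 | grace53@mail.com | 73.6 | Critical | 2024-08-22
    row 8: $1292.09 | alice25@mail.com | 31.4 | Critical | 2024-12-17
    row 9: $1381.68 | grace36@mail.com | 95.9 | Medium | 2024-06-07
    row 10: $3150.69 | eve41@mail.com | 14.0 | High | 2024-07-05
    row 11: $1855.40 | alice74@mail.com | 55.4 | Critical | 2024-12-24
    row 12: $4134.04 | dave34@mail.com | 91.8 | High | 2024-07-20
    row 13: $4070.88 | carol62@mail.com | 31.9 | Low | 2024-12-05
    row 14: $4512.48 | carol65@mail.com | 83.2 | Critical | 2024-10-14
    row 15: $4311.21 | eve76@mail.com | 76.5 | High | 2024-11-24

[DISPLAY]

                                                 
                                                 
                                                 
              ┏━━━━━━━━━━━━━━━━━━━━━━━━┓         
              ┃ DataTable              ┃         
              ┠────────────────────────┨         
              ┃Amount  │Email          ┃         
              ┃────────┼───────────────┃         
              ┃$4962.31│bob38@mail.com ┃         
              ┃$1097.27│frank4@mail.com┃         
   ┏━━━━━━━━━━┃$3953.89│alice36@mail.co┃━━┓      
   ┃ Sokoban  ┃$3713.53│carol10@mail.co┃  ┃      
   ┠──────────┃$526.32 │grace84@mail.co┃──┨      
   ┃██████████┃$4595.11│frank17@mail.co┃  ┃      
   ┃█◎     @ █┃$693.69 │alice17@mail.co┃  ┃      
   ┃█   ██ █ █┃$4571.75│grace53@mail.co┃  ┃      
   ┃█  □  ██ █┗━━━━━━━━━━━━━━━━━━━━━━━━┛  ┃      
   ┃█      □◎█                            ┃      
   ┃██████████                            ┃      
   ┗━━━━━━━━━━━━━━━━━━━━━━━━━━━━━━━━━━━━━━┛      
                                                 


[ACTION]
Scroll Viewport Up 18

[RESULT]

                                                 
                                                 
                                                 
                                                 
                                                 
                                                 
                                                 
                                                 
                                                 
                                                 
                                                 
                                                 
                                                 
                                                 
                                                 
                                                 
                                                 
              ┏━━━━━━━━━━━━━━━━━━━━━━━━┓         
              ┃ DataTable              ┃         
              ┠────────────────────────┨         
              ┃Amount  │Email          ┃         


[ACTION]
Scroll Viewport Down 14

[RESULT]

                                                 
                                                 
                                                 
              ┏━━━━━━━━━━━━━━━━━━━━━━━━┓         
              ┃ DataTable              ┃         
              ┠────────────────────────┨         
              ┃Amount  │Email          ┃         
              ┃────────┼───────────────┃         
              ┃$4962.31│bob38@mail.com ┃         
              ┃$1097.27│frank4@mail.com┃         
   ┏━━━━━━━━━━┃$3953.89│alice36@mail.co┃━━┓      
   ┃ Sokoban  ┃$3713.53│carol10@mail.co┃  ┃      
   ┠──────────┃$526.32 │grace84@mail.co┃──┨      
   ┃██████████┃$4595.11│frank17@mail.co┃  ┃      
   ┃█◎     @ █┃$693.69 │alice17@mail.co┃  ┃      
   ┃█   ██ █ █┃$4571.75│grace53@mail.co┃  ┃      
   ┃█  □  ██ █┗━━━━━━━━━━━━━━━━━━━━━━━━┛  ┃      
   ┃█      □◎█                            ┃      
   ┃██████████                            ┃      
   ┗━━━━━━━━━━━━━━━━━━━━━━━━━━━━━━━━━━━━━━┛      
                                                 


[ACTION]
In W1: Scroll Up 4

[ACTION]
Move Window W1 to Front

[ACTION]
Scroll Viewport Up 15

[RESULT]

                                                 
                                                 
                                                 
                                                 
                                                 
                                                 
                                                 
                                                 
                                                 
                                                 
                                                 
                                                 
                                                 
                                                 
                                                 
                                                 
                                                 
              ┏━━━━━━━━━━━━━━━━━━━━━━━━┓         
              ┃ DataTable              ┃         
              ┠────────────────────────┨         
              ┃Amount  │Email          ┃         


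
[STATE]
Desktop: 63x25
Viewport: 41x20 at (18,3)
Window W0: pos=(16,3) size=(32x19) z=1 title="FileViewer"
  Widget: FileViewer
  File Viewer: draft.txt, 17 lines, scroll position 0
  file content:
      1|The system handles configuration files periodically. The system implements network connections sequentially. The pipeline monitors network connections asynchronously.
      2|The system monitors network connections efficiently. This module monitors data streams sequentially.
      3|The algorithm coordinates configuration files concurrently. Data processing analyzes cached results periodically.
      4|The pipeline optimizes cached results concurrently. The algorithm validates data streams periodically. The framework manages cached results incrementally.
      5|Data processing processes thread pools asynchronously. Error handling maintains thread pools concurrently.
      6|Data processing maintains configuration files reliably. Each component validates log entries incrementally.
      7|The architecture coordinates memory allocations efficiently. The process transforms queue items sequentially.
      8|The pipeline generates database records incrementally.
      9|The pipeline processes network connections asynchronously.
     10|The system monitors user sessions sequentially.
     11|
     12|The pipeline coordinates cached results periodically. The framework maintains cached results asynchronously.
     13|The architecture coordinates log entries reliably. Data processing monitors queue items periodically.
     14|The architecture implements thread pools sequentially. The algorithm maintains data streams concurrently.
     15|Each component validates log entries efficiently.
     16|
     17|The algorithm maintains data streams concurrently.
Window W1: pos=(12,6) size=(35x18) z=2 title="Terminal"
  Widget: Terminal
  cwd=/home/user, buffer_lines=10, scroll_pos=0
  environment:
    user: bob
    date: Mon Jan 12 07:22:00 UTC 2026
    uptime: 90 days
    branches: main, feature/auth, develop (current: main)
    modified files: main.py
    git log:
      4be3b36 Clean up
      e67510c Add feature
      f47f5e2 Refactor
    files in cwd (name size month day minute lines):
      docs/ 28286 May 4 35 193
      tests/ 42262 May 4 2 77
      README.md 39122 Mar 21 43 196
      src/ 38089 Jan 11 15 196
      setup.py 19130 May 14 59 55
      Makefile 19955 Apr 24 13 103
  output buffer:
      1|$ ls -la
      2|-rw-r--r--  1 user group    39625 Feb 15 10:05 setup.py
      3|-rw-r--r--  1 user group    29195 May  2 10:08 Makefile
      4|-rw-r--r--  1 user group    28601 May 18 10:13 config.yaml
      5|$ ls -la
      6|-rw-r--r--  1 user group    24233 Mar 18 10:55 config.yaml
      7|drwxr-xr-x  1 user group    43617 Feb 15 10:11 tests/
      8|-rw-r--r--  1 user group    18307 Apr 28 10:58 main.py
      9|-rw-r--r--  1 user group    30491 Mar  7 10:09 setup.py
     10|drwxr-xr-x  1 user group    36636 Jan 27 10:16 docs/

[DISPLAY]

━━━━━━━━━━━━━━━━━━━━━━━━━━━━━┓           
FileViewer                   ┃           
─────────────────────────────┨           
━━━━━━━━━━━━━━━━━━━━━━━━━━━━┓┃           
inal                        ┃┃           
────────────────────────────┨┃           
-la                         ┃┃           
--r--  1 user group    39625┃┃           
--r--  1 user group    29195┃┃           
--r--  1 user group    28601┃┃           
-la                         ┃┃           
--r--  1 user group    24233┃┃           
-xr-x  1 user group    43617┃┃           
--r--  1 user group    18307┃┃           
--r--  1 user group    30491┃┃           
-xr-x  1 user group    36636┃┃           
                            ┃┃           
                            ┃┃           
                            ┃┛           
                            ┃            


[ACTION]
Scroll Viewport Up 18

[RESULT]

                                         
                                         
                                         
━━━━━━━━━━━━━━━━━━━━━━━━━━━━━┓           
FileViewer                   ┃           
─────────────────────────────┨           
━━━━━━━━━━━━━━━━━━━━━━━━━━━━┓┃           
inal                        ┃┃           
────────────────────────────┨┃           
-la                         ┃┃           
--r--  1 user group    39625┃┃           
--r--  1 user group    29195┃┃           
--r--  1 user group    28601┃┃           
-la                         ┃┃           
--r--  1 user group    24233┃┃           
-xr-x  1 user group    43617┃┃           
--r--  1 user group    18307┃┃           
--r--  1 user group    30491┃┃           
-xr-x  1 user group    36636┃┃           
                            ┃┃           


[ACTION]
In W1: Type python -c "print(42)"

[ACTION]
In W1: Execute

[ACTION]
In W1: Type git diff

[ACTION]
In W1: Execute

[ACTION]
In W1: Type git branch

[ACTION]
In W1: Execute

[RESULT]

                                         
                                         
                                         
━━━━━━━━━━━━━━━━━━━━━━━━━━━━━┓           
FileViewer                   ┃           
─────────────────────────────┨           
━━━━━━━━━━━━━━━━━━━━━━━━━━━━┓┃           
inal                        ┃┃           
────────────────────────────┨┃           
hon -c "print(42)"          ┃┃           
                            ┃┃           
 diff                       ┃┃           
--git a/main.py b/main.py   ┃┃           
/main.py                    ┃┃           
/main.py                    ┃┃           
,3 +1,4 @@                  ┃┃           
dated                       ┃┃           
rt sys                      ┃┃           
 branch                     ┃┃           
n                           ┃┃           


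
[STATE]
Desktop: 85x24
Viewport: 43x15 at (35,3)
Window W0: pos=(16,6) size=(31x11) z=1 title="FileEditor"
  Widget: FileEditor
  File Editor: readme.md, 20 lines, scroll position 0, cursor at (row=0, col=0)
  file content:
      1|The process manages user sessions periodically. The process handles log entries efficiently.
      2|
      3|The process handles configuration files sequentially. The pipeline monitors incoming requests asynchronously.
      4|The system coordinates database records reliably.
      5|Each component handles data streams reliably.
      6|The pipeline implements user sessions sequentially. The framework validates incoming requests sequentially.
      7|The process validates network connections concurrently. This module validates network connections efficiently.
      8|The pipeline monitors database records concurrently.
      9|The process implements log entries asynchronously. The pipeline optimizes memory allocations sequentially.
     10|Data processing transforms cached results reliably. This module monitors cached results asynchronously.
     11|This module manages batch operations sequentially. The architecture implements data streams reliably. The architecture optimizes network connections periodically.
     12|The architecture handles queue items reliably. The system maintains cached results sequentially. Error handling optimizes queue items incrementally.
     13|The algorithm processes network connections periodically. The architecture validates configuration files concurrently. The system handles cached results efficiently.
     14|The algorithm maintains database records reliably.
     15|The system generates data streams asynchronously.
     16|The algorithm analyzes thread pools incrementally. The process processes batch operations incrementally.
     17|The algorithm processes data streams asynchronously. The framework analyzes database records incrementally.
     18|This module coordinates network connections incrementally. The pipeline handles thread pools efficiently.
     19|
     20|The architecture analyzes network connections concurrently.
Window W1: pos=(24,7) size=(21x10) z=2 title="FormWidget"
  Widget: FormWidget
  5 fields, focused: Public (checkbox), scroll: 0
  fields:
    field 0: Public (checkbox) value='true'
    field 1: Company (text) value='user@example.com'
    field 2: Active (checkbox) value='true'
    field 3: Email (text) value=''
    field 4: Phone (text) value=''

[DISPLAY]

                                           
                                           
                                           
━━━━━━━━━━━┓                               
━━━━━━━━━┓ ┃                               
t        ┃─┨                               
─────────┨▲┃                               
    [x]  ┃█┃                               
    [use]┃░┃                               
    [x]  ┃░┃                               
    [   ]┃░┃                               
    [   ]┃░┃                               
         ┃▼┃                               
━━━━━━━━━┛━┛                               
                                           


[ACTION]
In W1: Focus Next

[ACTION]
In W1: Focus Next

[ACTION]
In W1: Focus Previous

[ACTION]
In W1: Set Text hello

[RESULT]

                                           
                                           
                                           
━━━━━━━━━━━┓                               
━━━━━━━━━┓ ┃                               
t        ┃─┨                               
─────────┨▲┃                               
    [x]  ┃█┃                               
    [hel]┃░┃                               
    [x]  ┃░┃                               
    [   ]┃░┃                               
    [   ]┃░┃                               
         ┃▼┃                               
━━━━━━━━━┛━┛                               
                                           


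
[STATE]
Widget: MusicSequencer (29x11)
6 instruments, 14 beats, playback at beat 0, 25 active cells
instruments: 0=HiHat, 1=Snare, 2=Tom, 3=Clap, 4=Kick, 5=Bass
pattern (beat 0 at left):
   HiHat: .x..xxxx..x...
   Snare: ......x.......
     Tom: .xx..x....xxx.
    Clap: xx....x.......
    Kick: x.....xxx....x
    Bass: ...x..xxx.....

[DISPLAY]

      ▼1234567890123         
 HiHat·█··████··█···         
 Snare······█·······         
   Tom·██··█····███·         
  Clap██····█·······         
  Kick█·····███····█         
  Bass···█··███·····         
                             
                             
                             
                             


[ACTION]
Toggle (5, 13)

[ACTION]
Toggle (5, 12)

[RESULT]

      ▼1234567890123         
 HiHat·█··████··█···         
 Snare······█·······         
   Tom·██··█····███·         
  Clap██····█·······         
  Kick█·····███····█         
  Bass···█··███···██         
                             
                             
                             
                             


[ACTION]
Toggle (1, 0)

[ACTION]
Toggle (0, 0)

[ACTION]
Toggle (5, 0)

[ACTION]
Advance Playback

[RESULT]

      0▼234567890123         
 HiHat██··████··█···         
 Snare█·····█·······         
   Tom·██··█····███·         
  Clap██····█·······         
  Kick█·····███····█         
  Bass█··█··███···██         
                             
                             
                             
                             


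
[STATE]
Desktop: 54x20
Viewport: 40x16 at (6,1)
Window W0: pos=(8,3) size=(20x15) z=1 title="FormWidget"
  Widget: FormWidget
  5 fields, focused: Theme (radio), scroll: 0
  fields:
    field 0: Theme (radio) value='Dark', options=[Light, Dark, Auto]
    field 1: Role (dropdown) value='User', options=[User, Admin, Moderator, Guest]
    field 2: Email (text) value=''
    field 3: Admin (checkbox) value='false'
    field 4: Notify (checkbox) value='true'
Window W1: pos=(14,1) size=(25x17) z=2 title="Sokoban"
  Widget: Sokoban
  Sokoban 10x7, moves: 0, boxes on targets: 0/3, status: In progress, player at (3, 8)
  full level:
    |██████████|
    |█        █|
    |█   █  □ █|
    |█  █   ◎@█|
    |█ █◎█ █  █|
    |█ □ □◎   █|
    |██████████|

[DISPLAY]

        ┏━━━━━━━━━━━━━━━━━━━━━━━┓       
        ┃ Sokoban               ┃       
  ┏━━━━━┠───────────────────────┨       
  ┃ Form┃██████████             ┃       
  ┠─────┃█        █             ┃       
  ┃> The┃█   █  □ █             ┃       
  ┃  Rol┃█  █   ◎@█             ┃       
  ┃  Ema┃█ █◎█ █  █             ┃       
  ┃  Adm┃█ □ □◎   █             ┃       
  ┃  Not┃██████████             ┃       
  ┃     ┃Moves: 0  0/3          ┃       
  ┃     ┃                       ┃       
  ┃     ┃                       ┃       
  ┃     ┃                       ┃       
  ┃     ┃                       ┃       
  ┃     ┃                       ┃       


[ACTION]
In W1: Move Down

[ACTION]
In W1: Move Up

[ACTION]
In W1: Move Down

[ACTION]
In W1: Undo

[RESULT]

        ┏━━━━━━━━━━━━━━━━━━━━━━━┓       
        ┃ Sokoban               ┃       
  ┏━━━━━┠───────────────────────┨       
  ┃ Form┃██████████             ┃       
  ┠─────┃█        █             ┃       
  ┃> The┃█   █  □ █             ┃       
  ┃  Rol┃█  █   ◎@█             ┃       
  ┃  Ema┃█ █◎█ █  █             ┃       
  ┃  Adm┃█ □ □◎   █             ┃       
  ┃  Not┃██████████             ┃       
  ┃     ┃Moves: 2  0/3          ┃       
  ┃     ┃                       ┃       
  ┃     ┃                       ┃       
  ┃     ┃                       ┃       
  ┃     ┃                       ┃       
  ┃     ┃                       ┃       


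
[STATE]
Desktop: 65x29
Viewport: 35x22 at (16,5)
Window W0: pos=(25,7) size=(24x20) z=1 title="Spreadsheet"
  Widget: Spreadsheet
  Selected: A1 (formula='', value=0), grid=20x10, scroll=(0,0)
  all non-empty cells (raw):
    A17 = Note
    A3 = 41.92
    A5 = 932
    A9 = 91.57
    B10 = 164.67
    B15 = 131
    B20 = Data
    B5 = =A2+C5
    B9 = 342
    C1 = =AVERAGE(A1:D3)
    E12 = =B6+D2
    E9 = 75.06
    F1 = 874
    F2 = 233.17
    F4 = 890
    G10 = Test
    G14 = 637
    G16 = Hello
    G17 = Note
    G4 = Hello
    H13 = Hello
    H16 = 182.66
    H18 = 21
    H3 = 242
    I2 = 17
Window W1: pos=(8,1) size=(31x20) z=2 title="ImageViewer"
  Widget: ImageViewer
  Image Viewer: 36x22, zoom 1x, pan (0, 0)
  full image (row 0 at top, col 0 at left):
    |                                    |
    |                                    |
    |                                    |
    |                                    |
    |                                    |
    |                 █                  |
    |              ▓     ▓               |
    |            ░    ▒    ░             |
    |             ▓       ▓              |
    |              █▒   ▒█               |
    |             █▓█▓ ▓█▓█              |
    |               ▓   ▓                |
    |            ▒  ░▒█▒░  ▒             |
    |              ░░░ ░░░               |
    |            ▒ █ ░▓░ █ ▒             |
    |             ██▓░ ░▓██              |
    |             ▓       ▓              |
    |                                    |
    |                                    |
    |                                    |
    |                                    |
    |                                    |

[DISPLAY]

                      ┃            
                      ┃            
                      ┃━━━━━━━━━┓  
                      ┃         ┃  
          █           ┃─────────┨  
       ▓     ▓        ┃         ┃  
     ░    ▒    ░      ┃  B      ┃  
      ▓       ▓       ┃---------┃  
       █▒   ▒█        ┃      0#C┃  
      █▓█▓ ▓█▓█       ┃      0  ┃  
        ▓   ▓         ┃      0  ┃  
     ▒  ░▒█▒░  ▒      ┃      0  ┃  
       ░░░ ░░░        ┃      0  ┃  
     ▒ █ ░▓░ █ ▒      ┃      0  ┃  
      ██▓░ ░▓██       ┃      0  ┃  
━━━━━━━━━━━━━━━━━━━━━━┛      0  ┃  
         ┃  9    91.57     342  ┃  
         ┃ 10        0  164.67  ┃  
         ┃ 11        0       0  ┃  
         ┃ 12        0       0  ┃  
         ┃ 13        0       0  ┃  
         ┗━━━━━━━━━━━━━━━━━━━━━━┛  


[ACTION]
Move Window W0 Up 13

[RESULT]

                      ┃---------┃  
                      ┃      0#C┃  
                      ┃      0  ┃  
                      ┃      0  ┃  
          █           ┃      0  ┃  
       ▓     ▓        ┃      0  ┃  
     ░    ▒    ░      ┃      0  ┃  
      ▓       ▓       ┃      0  ┃  
       █▒   ▒█        ┃      0  ┃  
      █▓█▓ ▓█▓█       ┃    342  ┃  
        ▓   ▓         ┃ 164.67  ┃  
     ▒  ░▒█▒░  ▒      ┃      0  ┃  
       ░░░ ░░░        ┃      0  ┃  
     ▒ █ ░▓░ █ ▒      ┃      0  ┃  
      ██▓░ ░▓██       ┃━━━━━━━━━┛  
━━━━━━━━━━━━━━━━━━━━━━┛            
                                   
                                   
                                   
                                   
                                   
                                   


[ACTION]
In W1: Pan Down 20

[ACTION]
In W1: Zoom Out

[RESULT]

                      ┃---------┃  
                      ┃      0#C┃  
                      ┃      0  ┃  
                      ┃      0  ┃  
                      ┃      0  ┃  
                      ┃      0  ┃  
                      ┃      0  ┃  
                      ┃      0  ┃  
                      ┃      0  ┃  
                      ┃    342  ┃  
                      ┃ 164.67  ┃  
                      ┃      0  ┃  
                      ┃      0  ┃  
                      ┃      0  ┃  
                      ┃━━━━━━━━━┛  
━━━━━━━━━━━━━━━━━━━━━━┛            
                                   
                                   
                                   
                                   
                                   
                                   


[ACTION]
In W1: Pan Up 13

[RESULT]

      ▓       ▓       ┃---------┃  
       █▒   ▒█        ┃      0#C┃  
      █▓█▓ ▓█▓█       ┃      0  ┃  
        ▓   ▓         ┃      0  ┃  
     ▒  ░▒█▒░  ▒      ┃      0  ┃  
       ░░░ ░░░        ┃      0  ┃  
     ▒ █ ░▓░ █ ▒      ┃      0  ┃  
      ██▓░ ░▓██       ┃      0  ┃  
      ▓       ▓       ┃      0  ┃  
                      ┃    342  ┃  
                      ┃ 164.67  ┃  
                      ┃      0  ┃  
                      ┃      0  ┃  
                      ┃      0  ┃  
                      ┃━━━━━━━━━┛  
━━━━━━━━━━━━━━━━━━━━━━┛            
                                   
                                   
                                   
                                   
                                   
                                   


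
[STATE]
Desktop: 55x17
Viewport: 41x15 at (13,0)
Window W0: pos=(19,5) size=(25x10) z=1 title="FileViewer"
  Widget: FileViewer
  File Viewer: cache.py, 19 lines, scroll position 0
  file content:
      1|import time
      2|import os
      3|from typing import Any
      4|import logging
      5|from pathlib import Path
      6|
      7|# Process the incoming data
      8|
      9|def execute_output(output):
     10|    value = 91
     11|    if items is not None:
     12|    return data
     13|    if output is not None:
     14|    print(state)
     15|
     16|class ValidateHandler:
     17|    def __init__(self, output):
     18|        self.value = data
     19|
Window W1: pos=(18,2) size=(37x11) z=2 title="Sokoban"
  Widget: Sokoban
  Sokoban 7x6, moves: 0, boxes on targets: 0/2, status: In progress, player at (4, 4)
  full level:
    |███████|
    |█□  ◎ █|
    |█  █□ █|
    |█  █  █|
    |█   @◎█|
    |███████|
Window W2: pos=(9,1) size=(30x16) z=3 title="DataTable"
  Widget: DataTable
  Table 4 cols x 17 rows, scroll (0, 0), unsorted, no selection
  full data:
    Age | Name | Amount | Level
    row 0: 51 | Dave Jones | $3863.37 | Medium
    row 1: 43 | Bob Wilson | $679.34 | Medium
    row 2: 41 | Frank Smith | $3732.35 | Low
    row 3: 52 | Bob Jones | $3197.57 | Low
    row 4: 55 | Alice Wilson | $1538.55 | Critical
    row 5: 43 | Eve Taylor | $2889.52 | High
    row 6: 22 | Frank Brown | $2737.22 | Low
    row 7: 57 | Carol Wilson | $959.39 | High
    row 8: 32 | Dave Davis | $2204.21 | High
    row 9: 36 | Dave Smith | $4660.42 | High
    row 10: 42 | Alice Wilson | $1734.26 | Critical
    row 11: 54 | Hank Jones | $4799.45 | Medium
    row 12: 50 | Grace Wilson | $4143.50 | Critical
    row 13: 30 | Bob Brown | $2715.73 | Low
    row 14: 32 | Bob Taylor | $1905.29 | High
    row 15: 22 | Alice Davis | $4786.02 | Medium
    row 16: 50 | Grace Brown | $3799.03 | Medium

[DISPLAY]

                                         
━━━━━━━━━━━━━━━━━━━━━━━━━┓               
taTable                  ┃━━━━━━━━━━━━━━━
─────────────────────────┨               
│Name        │Amount  │Le┃───────────────
┼────────────┼────────┼──┃               
│Dave Jones  │$3863.37│Me┃               
│Bob Wilson  │$679.34 │Me┃               
│Frank Smith │$3732.35│Lo┃               
│Bob Jones   │$3197.57│Lo┃               
│Alice Wilson│$1538.55│Cr┃               
│Eve Taylor  │$2889.52│Hi┃               
│Frank Brown │$2737.22│Lo┃━━━━━━━━━━━━━━━
│Carol Wilson│$959.39 │Hi┃   ▼┃          
│Dave Davis  │$2204.21│Hi┃━━━━┛          


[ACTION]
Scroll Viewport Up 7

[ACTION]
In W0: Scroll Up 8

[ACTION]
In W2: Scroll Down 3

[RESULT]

                                         
━━━━━━━━━━━━━━━━━━━━━━━━━┓               
taTable                  ┃━━━━━━━━━━━━━━━
─────────────────────────┨               
│Name        │Amount  │Le┃───────────────
┼────────────┼────────┼──┃               
│Bob Jones   │$3197.57│Lo┃               
│Alice Wilson│$1538.55│Cr┃               
│Eve Taylor  │$2889.52│Hi┃               
│Frank Brown │$2737.22│Lo┃               
│Carol Wilson│$959.39 │Hi┃               
│Dave Davis  │$2204.21│Hi┃               
│Dave Smith  │$4660.42│Hi┃━━━━━━━━━━━━━━━
│Alice Wilson│$1734.26│Cr┃   ▼┃          
│Hank Jones  │$4799.45│Me┃━━━━┛          


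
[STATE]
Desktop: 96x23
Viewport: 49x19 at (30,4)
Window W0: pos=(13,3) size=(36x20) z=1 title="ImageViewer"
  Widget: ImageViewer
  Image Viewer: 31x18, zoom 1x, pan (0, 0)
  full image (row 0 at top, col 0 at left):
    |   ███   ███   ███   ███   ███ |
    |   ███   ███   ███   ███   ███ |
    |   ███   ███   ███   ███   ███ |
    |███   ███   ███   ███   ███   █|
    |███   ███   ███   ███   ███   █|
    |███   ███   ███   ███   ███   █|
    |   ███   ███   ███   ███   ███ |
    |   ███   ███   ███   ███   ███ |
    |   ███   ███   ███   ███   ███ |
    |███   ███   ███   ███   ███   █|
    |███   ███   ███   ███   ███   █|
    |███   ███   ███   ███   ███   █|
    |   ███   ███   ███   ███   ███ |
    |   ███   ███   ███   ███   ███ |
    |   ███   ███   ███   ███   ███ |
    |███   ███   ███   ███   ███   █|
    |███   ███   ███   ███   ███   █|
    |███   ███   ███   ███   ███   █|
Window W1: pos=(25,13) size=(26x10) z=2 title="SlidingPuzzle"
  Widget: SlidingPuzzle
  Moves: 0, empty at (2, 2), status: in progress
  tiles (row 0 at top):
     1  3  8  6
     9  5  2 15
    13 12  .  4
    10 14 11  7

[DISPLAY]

                  ┃                              
──────────────────┨                              
██   ███   ███    ┃                              
██   ███   ███    ┃                              
██   ███   ███    ┃                              
  ███   ███   █   ┃                              
  ███   ███   █   ┃                              
  ███   ███   █   ┃                              
██   ███   ███    ┃                              
━━━━━━━━━━━━━━━━━━━━┓                            
dingPuzzle          ┃                            
────────────────────┨                            
─┬────┬────┬────┐   ┃                            
 │  3 │  8 │  6 │   ┃                            
─┼────┼────┼────┤   ┃                            
 │  5 │  2 │ 15 │   ┃                            
─┼────┼────┼────┤   ┃                            
 │ 12 │    │  4 │   ┃                            
━━━━━━━━━━━━━━━━━━━━┛                            


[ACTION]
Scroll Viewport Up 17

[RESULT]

                                                 
                                                 
                                                 
━━━━━━━━━━━━━━━━━━┓                              
                  ┃                              
──────────────────┨                              
██   ███   ███    ┃                              
██   ███   ███    ┃                              
██   ███   ███    ┃                              
  ███   ███   █   ┃                              
  ███   ███   █   ┃                              
  ███   ███   █   ┃                              
██   ███   ███    ┃                              
━━━━━━━━━━━━━━━━━━━━┓                            
dingPuzzle          ┃                            
────────────────────┨                            
─┬────┬────┬────┐   ┃                            
 │  3 │  8 │  6 │   ┃                            
─┼────┼────┼────┤   ┃                            


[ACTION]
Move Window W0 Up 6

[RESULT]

━━━━━━━━━━━━━━━━━━┓                              
                  ┃                              
──────────────────┨                              
██   ███   ███    ┃                              
██   ███   ███    ┃                              
██   ███   ███    ┃                              
  ███   ███   █   ┃                              
  ███   ███   █   ┃                              
  ███   ███   █   ┃                              
██   ███   ███    ┃                              
██   ███   ███    ┃                              
██   ███   ███    ┃                              
  ███   ███   █   ┃                              
━━━━━━━━━━━━━━━━━━━━┓                            
dingPuzzle          ┃                            
────────────────────┨                            
─┬────┬────┬────┐   ┃                            
 │  3 │  8 │  6 │   ┃                            
─┼────┼────┼────┤   ┃                            


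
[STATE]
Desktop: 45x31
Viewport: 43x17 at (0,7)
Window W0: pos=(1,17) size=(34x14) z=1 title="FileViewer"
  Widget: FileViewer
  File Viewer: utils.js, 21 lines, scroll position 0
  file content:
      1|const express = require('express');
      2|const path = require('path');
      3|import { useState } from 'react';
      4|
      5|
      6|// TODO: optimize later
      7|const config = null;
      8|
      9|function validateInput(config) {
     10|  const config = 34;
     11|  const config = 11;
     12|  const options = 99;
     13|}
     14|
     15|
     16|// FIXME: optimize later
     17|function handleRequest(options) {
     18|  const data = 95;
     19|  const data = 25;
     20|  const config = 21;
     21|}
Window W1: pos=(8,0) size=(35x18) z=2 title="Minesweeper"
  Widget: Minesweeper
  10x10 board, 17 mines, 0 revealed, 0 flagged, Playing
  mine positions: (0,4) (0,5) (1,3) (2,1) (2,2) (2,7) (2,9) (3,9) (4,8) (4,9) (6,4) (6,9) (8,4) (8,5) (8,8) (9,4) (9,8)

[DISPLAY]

        ┃■■■■■■■■■■                       ┃
        ┃■■■■■■■■■■                       ┃
        ┃■■■■■■■■■■                       ┃
        ┃■■■■■■■■■■                       ┃
        ┃■■■■■■■■■■                       ┃
        ┃■■■■■■■■■■                       ┃
        ┃                                 ┃
        ┃                                 ┃
        ┃                                 ┃
        ┃                                 ┃
 ┏━━━━━━┗━━━━━━━━━━━━━━━━━━━━━━━━━━━━━━━━━┛
 ┃ FileViewer                     ┃        
 ┠────────────────────────────────┨        
 ┃const express = require('expres▲┃        
 ┃const path = require('path');  █┃        
 ┃import { useState } from 'react░┃        
 ┃                               ░┃        


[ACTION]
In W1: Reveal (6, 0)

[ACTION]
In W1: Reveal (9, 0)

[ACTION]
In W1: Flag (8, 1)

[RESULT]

        ┃       1■■                       ┃
        ┃   111 13■                       ┃
        ┃   1■1  1■                       ┃
        ┃   2■3112■                       ┃
        ┃   2■■■■■■                       ┃
        ┃   2■■■■■■                       ┃
        ┃                                 ┃
        ┃                                 ┃
        ┃                                 ┃
        ┃                                 ┃
 ┏━━━━━━┗━━━━━━━━━━━━━━━━━━━━━━━━━━━━━━━━━┛
 ┃ FileViewer                     ┃        
 ┠────────────────────────────────┨        
 ┃const express = require('expres▲┃        
 ┃const path = require('path');  █┃        
 ┃import { useState } from 'react░┃        
 ┃                               ░┃        


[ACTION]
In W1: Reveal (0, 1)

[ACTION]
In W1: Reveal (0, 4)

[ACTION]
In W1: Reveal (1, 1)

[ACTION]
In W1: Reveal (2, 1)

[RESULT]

        ┃       1✹✹                       ┃
        ┃   111 13■                       ┃
        ┃   1✹1  1✹                       ┃
        ┃   2■3112■                       ┃
        ┃   2✹✹■■✹■                       ┃
        ┃   2✹■■■✹■                       ┃
        ┃                                 ┃
        ┃                                 ┃
        ┃                                 ┃
        ┃                                 ┃
 ┏━━━━━━┗━━━━━━━━━━━━━━━━━━━━━━━━━━━━━━━━━┛
 ┃ FileViewer                     ┃        
 ┠────────────────────────────────┨        
 ┃const express = require('expres▲┃        
 ┃const path = require('path');  █┃        
 ┃import { useState } from 'react░┃        
 ┃                               ░┃        
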